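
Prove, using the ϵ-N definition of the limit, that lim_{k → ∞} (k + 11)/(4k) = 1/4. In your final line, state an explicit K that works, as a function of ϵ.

Fix ϵ > 0. For k ≥ 1, |(k + 11)/(4k) − (1/4)| = |44|/(4(4k)) = 44/(4(4k)).
Since 4k ≥ 4k for k ≥ 1, this is ≤ 44/(4·4k) = (11/4)/k.
So |(k + 11)/(4k) − (1/4)| < ϵ whenever k > (11/4)/ϵ.
Take K = (11/4)/ϵ. If k > K then |(k + 11)/(4k) − (1/4)| ≤ (11/4)/k < ϵ.

K = (11/4)/ϵ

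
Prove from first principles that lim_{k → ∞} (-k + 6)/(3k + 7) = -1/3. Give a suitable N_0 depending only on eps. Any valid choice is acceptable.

Suppose eps > 0. For k ≥ 1, |(-k + 6)/(3k + 7) + 1/3| = |25|/(3(3k + 7)) = 25/(3(3k + 7)).
Since 3k + 7 ≥ 3k for k ≥ 1, this is ≤ 25/(3·3k) = (25/9)/k.
So |(-k + 6)/(3k + 7) + 1/3| < eps whenever k > (25/9)/eps.
Take N_0 = (25/9)/eps. If k > N_0 then |(-k + 6)/(3k + 7) + 1/3| ≤ (25/9)/k < eps.

N_0 = (25/9)/eps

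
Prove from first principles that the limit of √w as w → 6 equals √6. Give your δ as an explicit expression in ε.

Suppose ε > 0. We want δ > 0 such that 0 < |w − 6| < δ implies |√w − √6| < ε.
Multiplying by the conjugate, |√w − √6| = |w − 6|/(√w + √6).
Restrict δ ≤ 6 so that |w − 6| < 6 forces w > 0, and then √w + √6 > √6.
Hence |√w − √6| < |w − 6|/√6, which is < ε once |w − 6| < √6·ε.
Take δ = min(6, √6·ε). If 0 < |w − 6| < δ then w > 0 and |√w − √6| < |w − 6|/√6 < ε.

δ = min(6, √6·ε)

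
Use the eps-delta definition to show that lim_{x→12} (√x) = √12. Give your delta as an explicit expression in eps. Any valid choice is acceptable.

delta = min(12, √12·eps)

Let eps > 0. We want delta > 0 such that 0 < |x − 12| < delta implies |√x − √12| < eps.
Multiplying by the conjugate, |√x − √12| = |x − 12|/(√x + √12).
Restrict delta ≤ 12 so that |x − 12| < 12 forces x > 0, and then √x + √12 > √12.
Hence |√x − √12| < |x − 12|/√12, which is < eps once |x − 12| < √12·eps.
Take delta = min(12, √12·eps). If 0 < |x − 12| < delta then x > 0 and |√x − √12| < |x − 12|/√12 < eps.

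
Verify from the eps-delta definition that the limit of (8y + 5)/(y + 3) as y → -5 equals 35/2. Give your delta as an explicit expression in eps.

Fix eps > 0. We want delta > 0 with 0 < |y + 5| < delta ⇒ |(8y + 5)/(y + 3) − (35/2)| < eps.
Combining over a common denominator, (8y + 5)/(y + 3) − (35/2) = [(8y + 5)·(-2) − (-35)·(y + 3)] / [(-2)·(y + 3)] = 19(y + 5) / ((-2)(y + 3)).
So |(8y + 5)/(y + 3) − (35/2)| = 19|y + 5| / (2·|y + 3|).
Restrict delta ≤ 1. Then |y + 5| < 1 gives |y + 3| = |(y + 5) + (-2)| ≥ 2 − 1 = 1.
Hence |(8y + 5)/(y + 3) − (35/2)| < 19|y + 5|/(2·1) = (19/2)|y + 5|, which is < eps once |y + 5| < (2/19)eps.
Take delta = min(1, (2/19)eps). Then 0 < |y + 5| < delta forces both bounds, so |(8y + 5)/(y + 3) − (35/2)| < eps.

delta = min(1, (2/19)eps)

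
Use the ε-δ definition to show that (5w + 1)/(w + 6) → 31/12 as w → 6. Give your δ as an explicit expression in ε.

Suppose ε > 0. We want δ > 0 with 0 < |w − 6| < δ ⇒ |(5w + 1)/(w + 6) − (31/12)| < ε.
Combining over a common denominator, (5w + 1)/(w + 6) − (31/12) = [(5w + 1)·12 − 31·(w + 6)] / [12·(w + 6)] = 29(w − 6) / (12(w + 6)).
So |(5w + 1)/(w + 6) − (31/12)| = 29|w − 6| / (12·|w + 6|).
Require δ ≤ 6, so |w + 6| ≥ |12| − |w − 6| > 12 − 6 = 6.
Hence |(5w + 1)/(w + 6) − (31/12)| < 29|w − 6|/(12·6) = (29/72)|w − 6|, which is < ε once |w − 6| < (72/29)ε.
Take δ = min(6, (72/29)ε). Then 0 < |w − 6| < δ forces both bounds, so |(5w + 1)/(w + 6) − (31/12)| < ε.

δ = min(6, (72/29)ε)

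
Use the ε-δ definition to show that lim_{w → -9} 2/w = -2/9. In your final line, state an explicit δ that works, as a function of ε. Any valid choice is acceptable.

δ = min(9/2, (81/4)ε)

Fix ε > 0. We seek δ > 0 such that 0 < |w + 9| < δ implies |2/w + 2/9| < ε.
|2/w + 2/9| = 2·|-9 − w|/(9·|w|) = 2|w + 9|/(9|w|).
Require δ ≤ 9/2 so that |w| > 9 − 9/2 = 9/2, hence 9|w| > 81/2.
Then |2/w + 2/9| < 2|w + 9|/(81/2), which is < ε when |w + 9| < (81/4)ε.
Take δ = min(9/2, (81/4)ε). Then 0 < |w + 9| < δ gives both |w + 9| < 9/2 and |w + 9| < (81/4)ε, so |2/w + 2/9| < ε.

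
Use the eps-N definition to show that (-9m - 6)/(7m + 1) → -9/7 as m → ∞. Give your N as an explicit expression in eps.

N = (33/49)/eps

Let eps > 0. For m ≥ 1, |(-9m - 6)/(7m + 1) + 9/7| = |-33|/(7(7m + 1)) = 33/(7(7m + 1)).
Since 7m + 1 ≥ 7m for m ≥ 1, this is ≤ 33/(7·7m) = (33/49)/m.
So |(-9m - 6)/(7m + 1) + 9/7| < eps whenever m > (33/49)/eps.
Take N = (33/49)/eps. If m > N then |(-9m - 6)/(7m + 1) + 9/7| ≤ (33/49)/m < eps.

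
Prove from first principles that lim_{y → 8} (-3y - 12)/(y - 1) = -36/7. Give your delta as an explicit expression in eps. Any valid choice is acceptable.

delta = min(7/2, (49/30)eps)

Let eps > 0 be given. We want delta > 0 with 0 < |y − 8| < delta ⇒ |(-3y - 12)/(y - 1) + 36/7| < eps.
Combining over a common denominator, (-3y - 12)/(y - 1) + 36/7 = [(-3y - 12)·7 − (-36)·(y - 1)] / [7·(y - 1)] = 15(y − 8) / (7(y - 1)).
So |(-3y - 12)/(y - 1) + 36/7| = 15|y − 8| / (7·|y − 1|).
Restrict delta ≤ 7/2. Then |y − 8| < 7/2 gives |y − 1| = |(y − 8) + 7| ≥ 7 − 7/2 = 7/2.
Hence |(-3y - 12)/(y - 1) + 36/7| < 15|y − 8|/(7·(7/2)) = (30/49)|y − 8|, which is < eps once |y − 8| < (49/30)eps.
Take delta = min(7/2, (49/30)eps). Then 0 < |y − 8| < delta forces both bounds, so |(-3y - 12)/(y - 1) + 36/7| < eps.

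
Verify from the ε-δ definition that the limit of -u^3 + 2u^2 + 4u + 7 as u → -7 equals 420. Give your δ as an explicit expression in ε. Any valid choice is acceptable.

Let ε > 0 be given. We want δ > 0 such that 0 < |u + 7| < δ implies |(-u^3 + 2u^2 + 4u + 7) − 420| < ε.
(-u^3 + 2u^2 + 4u + 7) − 420 = -u^3 + 2u^2 + 4u - 413 = (u + 7)(-u^2 + 9u - 59).
So |(-u^3 + 2u^2 + 4u + 7) − 420| = |u + 7|·|-u^2 + 9u - 59|.
Assume first that |u + 7| < 1, so |u| < 8. Then |-u^2 + 9u - 59| ≤ 8^2 + 9·8 + 59 = 195.
Hence |(-u^3 + 2u^2 + 4u + 7) − 420| ≤ 195|u + 7| < ε provided |u + 7| < ε/195.
Take δ = min(1, ε/195). Then 0 < |u + 7| < δ gives both |u + 7| < 1 and |u + 7| < ε/195, so |(-u^3 + 2u^2 + 4u + 7) − 420| < ε.

δ = min(1, ε/195)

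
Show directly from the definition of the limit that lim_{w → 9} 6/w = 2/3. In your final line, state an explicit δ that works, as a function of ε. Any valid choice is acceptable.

δ = min(9/2, (27/4)ε)

Fix ε > 0. We seek δ > 0 such that 0 < |w − 9| < δ implies |6/w − (2/3)| < ε.
|6/w − (2/3)| = 6·|9 − w|/(9·|w|) = 6|w − 9|/(9|w|).
Restrict δ ≤ 9/2. Then |w − 9| < 9/2 gives |w| > 9/2, so 9|w| > 81/2.
Then |6/w − (2/3)| < 6|w − 9|/(81/2), which is < ε when |w − 9| < (27/4)ε.
Take δ = min(9/2, (27/4)ε). Then 0 < |w − 9| < δ gives both |w − 9| < 9/2 and |w − 9| < (27/4)ε, so |6/w − (2/3)| < ε.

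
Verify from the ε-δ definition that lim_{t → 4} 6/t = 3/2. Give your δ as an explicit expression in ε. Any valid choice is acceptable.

Let ε > 0 be given. We seek δ > 0 such that 0 < |t − 4| < δ implies |6/t − (3/2)| < ε.
|6/t − (3/2)| = 6·|4 − t|/(4·|t|) = 6|t − 4|/(4|t|).
Require δ ≤ 2 so that |t| > 4 − 2 = 2, hence 4|t| > 8.
Then |6/t − (3/2)| < 6|t − 4|/8, which is < ε when |t − 4| < (4/3)ε.
Take δ = min(2, (4/3)ε). Then 0 < |t − 4| < δ gives both |t − 4| < 2 and |t − 4| < (4/3)ε, so |6/t − (3/2)| < ε.

δ = min(2, (4/3)ε)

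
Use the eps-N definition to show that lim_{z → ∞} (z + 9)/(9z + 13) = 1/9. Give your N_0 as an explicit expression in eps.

N_0 = (68/81)/eps

Let eps > 0 be given. We seek N_0 > 0 such that z > N_0 implies |(z + 9)/(9z + 13) − (1/9)| < eps.
(z + 9)/(9z + 13) − (1/9) = (9(z + 9) − (9z + 13)) / (9(9z + 13)) = 68/(9(9z + 13)).
For z > 0 we have 9z + 13 > 9z, so |(z + 9)/(9z + 13) − (1/9)| = 68/(9(9z + 13)) < 68/(9·9z) = (68/81)/z.
Thus |(z + 9)/(9z + 13) − (1/9)| < eps whenever z > (68/81)/eps.
Take N_0 = (68/81)/eps. If z > N_0 then |(z + 9)/(9z + 13) − (1/9)| < (68/81)/z < eps.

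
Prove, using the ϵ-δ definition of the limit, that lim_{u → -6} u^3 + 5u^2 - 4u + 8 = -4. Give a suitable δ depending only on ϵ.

δ = min(2, ϵ/74)

Let ϵ > 0. We want δ > 0 such that 0 < |u + 6| < δ implies |(u^3 + 5u^2 - 4u + 8) + 4| < ϵ.
(u^3 + 5u^2 - 4u + 8) + 4 = u^3 + 5u^2 - 4u + 12 = (u + 6)(u^2 - u + 2).
So |(u^3 + 5u^2 - 4u + 8) + 4| = |u + 6|·|u^2 - u + 2|.
Assume first that |u + 6| < 2, so |u| < 8. Then |u^2 - u + 2| ≤ 8^2 + 8 + 2 = 74.
Hence |(u^3 + 5u^2 - 4u + 8) + 4| ≤ 74|u + 6| < ϵ provided |u + 6| < ϵ/74.
Choosing δ = min(2, ϵ/74) ensures both conditions, hence |(u^3 + 5u^2 - 4u + 8) + 4| < ϵ.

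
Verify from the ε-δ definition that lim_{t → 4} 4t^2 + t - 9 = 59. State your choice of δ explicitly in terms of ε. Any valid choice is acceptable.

Let ε > 0. We want δ > 0 such that 0 < |t − 4| < δ implies |(4t^2 + t - 9) − 59| < ε.
(4t^2 + t - 9) − 59 = 4t^2 + t - 68 = (t − 4)(4t + 17).
So |(4t^2 + t - 9) − 59| = |t − 4|·|4t + 17|.
Require δ ≤ 2. Then |t − 4| < 2 gives |t| < 6, and by the triangle inequality |4t + 17| ≤ 4·6 + 17 = 41.
Hence |(4t^2 + t - 9) − 59| ≤ 41|t − 4| < ε provided |t − 4| < ε/41.
Take δ = min(2, ε/41). Then 0 < |t − 4| < δ gives both |t − 4| < 2 and |t − 4| < ε/41, so |(4t^2 + t - 9) − 59| < ε.

δ = min(2, ε/41)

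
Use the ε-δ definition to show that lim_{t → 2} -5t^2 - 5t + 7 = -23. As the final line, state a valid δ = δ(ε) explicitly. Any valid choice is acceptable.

δ = min(2, ε/35)

Let ε > 0 be given. We want δ > 0 such that 0 < |t − 2| < δ implies |(-5t^2 - 5t + 7) + 23| < ε.
(-5t^2 - 5t + 7) + 23 = -5t^2 - 5t + 30 = (t − 2)(-5t - 15).
So |(-5t^2 - 5t + 7) + 23| = |t − 2|·|-5t - 15|.
Assume first that |t − 2| < 2, so |t| < 4. Then |-5t - 15| ≤ 5·4 + 15 = 35.
Hence |(-5t^2 - 5t + 7) + 23| ≤ 35|t − 2| < ε provided |t − 2| < ε/35.
Choosing δ = min(2, ε/35) ensures both conditions, hence |(-5t^2 - 5t + 7) + 23| < ε.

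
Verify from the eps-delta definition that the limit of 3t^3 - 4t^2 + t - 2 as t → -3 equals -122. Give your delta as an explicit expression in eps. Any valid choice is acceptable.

delta = min(1, eps/140)

Let eps > 0. We want delta > 0 such that 0 < |t + 3| < delta implies |(3t^3 - 4t^2 + t - 2) + 122| < eps.
(3t^3 - 4t^2 + t - 2) + 122 = 3t^3 - 4t^2 + t + 120 = (t + 3)(3t^2 - 13t + 40).
So |(3t^3 - 4t^2 + t - 2) + 122| = |t + 3|·|3t^2 - 13t + 40|.
Require delta ≤ 1. Then |t + 3| < 1 gives |t| < 4, and by the triangle inequality |3t^2 - 13t + 40| ≤ 3·4^2 + 13·4 + 40 = 140.
Hence |(3t^3 - 4t^2 + t - 2) + 122| ≤ 140|t + 3| < eps provided |t + 3| < eps/140.
Choosing delta = min(1, eps/140) ensures both conditions, hence |(3t^3 - 4t^2 + t - 2) + 122| < eps.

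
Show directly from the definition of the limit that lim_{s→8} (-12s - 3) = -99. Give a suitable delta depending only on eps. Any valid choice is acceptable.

delta = eps/12

Let eps > 0 be given. We need delta > 0 so that 0 < |s − 8| < delta implies |(-12s - 3) + 99| < eps.
Since (-12s - 3) + 99 = -12(s − 8), we have |(-12s - 3) + 99| = 12|s − 8|.
So 12|s − 8| < eps exactly when |s − 8| < eps/12.
Choosing delta = eps/12 gives |(-12s - 3) + 99| = 12|s − 8| < eps whenever |s − 8| < delta.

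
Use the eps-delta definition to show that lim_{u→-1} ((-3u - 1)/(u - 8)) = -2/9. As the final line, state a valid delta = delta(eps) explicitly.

delta = min(9/2, (81/50)eps)

Suppose eps > 0. We want delta > 0 with 0 < |u + 1| < delta ⇒ |(-3u - 1)/(u - 8) + 2/9| < eps.
Combining over a common denominator, (-3u - 1)/(u - 8) + 2/9 = [(-3u - 1)·(-9) − 2·(u - 8)] / [(-9)·(u - 8)] = 25(u + 1) / ((-9)(u - 8)).
So |(-3u - 1)/(u - 8) + 2/9| = 25|u + 1| / (9·|u − 8|).
Require delta ≤ 9/2, so |u − 8| ≥ |-9| − |u + 1| > 9 − 9/2 = 9/2.
Hence |(-3u - 1)/(u - 8) + 2/9| < 25|u + 1|/(9·(9/2)) = (50/81)|u + 1|, which is < eps once |u + 1| < (81/50)eps.
Take delta = min(9/2, (81/50)eps). Then 0 < |u + 1| < delta forces both bounds, so |(-3u - 1)/(u - 8) + 2/9| < eps.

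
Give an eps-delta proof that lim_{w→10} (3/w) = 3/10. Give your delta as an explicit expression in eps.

delta = min(5, (50/3)eps)

Let eps > 0 be given. We seek delta > 0 such that 0 < |w − 10| < delta implies |3/w − (3/10)| < eps.
|3/w − (3/10)| = 3·|10 − w|/(10·|w|) = 3|w − 10|/(10|w|).
Restrict delta ≤ 5. Then |w − 10| < 5 gives |w| > 5, so 10|w| > 50.
Then |3/w − (3/10)| < 3|w − 10|/50, which is < eps when |w − 10| < (50/3)eps.
Take delta = min(5, (50/3)eps). Then 0 < |w − 10| < delta gives both |w − 10| < 5 and |w − 10| < (50/3)eps, so |3/w − (3/10)| < eps.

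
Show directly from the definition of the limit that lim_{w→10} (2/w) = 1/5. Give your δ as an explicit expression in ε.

δ = min(5, 25ε)

Fix ε > 0. We seek δ > 0 such that 0 < |w − 10| < δ implies |2/w − (1/5)| < ε.
|2/w − (1/5)| = 2·|10 − w|/(10·|w|) = 2|w − 10|/(10|w|).
Restrict δ ≤ 5. Then |w − 10| < 5 gives |w| > 5, so 10|w| > 50.
Then |2/w − (1/5)| < 2|w − 10|/50, which is < ε when |w − 10| < 25ε.
Take δ = min(5, 25ε). Then 0 < |w − 10| < δ gives both |w − 10| < 5 and |w − 10| < 25ε, so |2/w − (1/5)| < ε.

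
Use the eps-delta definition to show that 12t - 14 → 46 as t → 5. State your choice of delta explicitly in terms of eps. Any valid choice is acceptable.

delta = eps/12

Let eps > 0 be given. We need delta > 0 so that 0 < |t − 5| < delta implies |(12t - 14) − 46| < eps.
Since (12t - 14) − 46 = 12(t − 5), we have |(12t - 14) − 46| = 12|t − 5|.
Thus it suffices that |t − 5| < eps/12.
Take delta = eps/12. If 0 < |t − 5| < delta then |(12t - 14) − 46| = 12|t − 5| < 12·(eps/12) = eps.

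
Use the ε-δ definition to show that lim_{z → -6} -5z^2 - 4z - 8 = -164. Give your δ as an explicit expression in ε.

Fix ε > 0. We want δ > 0 such that 0 < |z + 6| < δ implies |(-5z^2 - 4z - 8) + 164| < ε.
(-5z^2 - 4z - 8) + 164 = -5z^2 - 4z + 156 = (z + 6)(-5z + 26).
So |(-5z^2 - 4z - 8) + 164| = |z + 6|·|-5z + 26|.
Assume first that |z + 6| < 2, so |z| < 8. Then |-5z + 26| ≤ 5·8 + 26 = 66.
Hence |(-5z^2 - 4z - 8) + 164| ≤ 66|z + 6| < ε provided |z + 6| < ε/66.
Take δ = min(2, ε/66). Then 0 < |z + 6| < δ gives both |z + 6| < 2 and |z + 6| < ε/66, so |(-5z^2 - 4z - 8) + 164| < ε.

δ = min(2, ε/66)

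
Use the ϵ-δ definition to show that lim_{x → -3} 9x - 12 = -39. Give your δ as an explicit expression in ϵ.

δ = ϵ/9

Fix ϵ > 0. We need δ > 0 so that 0 < |x + 3| < δ implies |(9x - 12) + 39| < ϵ.
Since (9x - 12) + 39 = 9(x + 3), we have |(9x - 12) + 39| = 9|x + 3|.
So 9|x + 3| < ϵ exactly when |x + 3| < ϵ/9.
Choosing δ = ϵ/9 gives |(9x - 12) + 39| = 9|x + 3| < ϵ whenever |x + 3| < δ.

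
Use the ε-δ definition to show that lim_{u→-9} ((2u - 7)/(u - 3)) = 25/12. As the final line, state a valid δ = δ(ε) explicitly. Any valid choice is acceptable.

δ = min(6, 72ε)

Fix ε > 0. We want δ > 0 with 0 < |u + 9| < δ ⇒ |(2u - 7)/(u - 3) − (25/12)| < ε.
Combining over a common denominator, (2u - 7)/(u - 3) − (25/12) = [(2u - 7)·(-12) − (-25)·(u - 3)] / [(-12)·(u - 3)] = 1(u + 9) / ((-12)(u - 3)).
So |(2u - 7)/(u - 3) − (25/12)| = |u + 9| / (12·|u − 3|).
Require δ ≤ 6, so |u − 3| ≥ |-12| − |u + 9| > 12 − 6 = 6.
Hence |(2u - 7)/(u - 3) − (25/12)| < |u + 9|/(12·6) = (1/72)|u + 9|, which is < ε once |u + 9| < 72ε.
Take δ = min(6, 72ε). Then 0 < |u + 9| < δ forces both bounds, so |(2u - 7)/(u - 3) − (25/12)| < ε.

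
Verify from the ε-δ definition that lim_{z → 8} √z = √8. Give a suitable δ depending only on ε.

Let ε > 0 be given. We want δ > 0 such that 0 < |z − 8| < δ implies |√z − √8| < ε.
Rationalise: √z − √8 = (z − 8)/(√z + √8), so |√z − √8| = |z − 8|/(√z + √8).
Restrict δ ≤ 8 so that |z − 8| < 8 forces z > 0, and then √z + √8 > √8.
Hence |√z − √8| < |z − 8|/√8, which is < ε once |z − 8| < √8·ε.
Take δ = min(8, √8·ε). If 0 < |z − 8| < δ then z > 0 and |√z − √8| < |z − 8|/√8 < ε.

δ = min(8, √8·ε)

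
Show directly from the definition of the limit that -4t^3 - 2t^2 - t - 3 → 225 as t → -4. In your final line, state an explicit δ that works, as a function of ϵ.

δ = min(2, ϵ/285)

Let ϵ > 0. We want δ > 0 such that 0 < |t + 4| < δ implies |(-4t^3 - 2t^2 - t - 3) − 225| < ϵ.
(-4t^3 - 2t^2 - t - 3) − 225 = -4t^3 - 2t^2 - t - 228 = (t + 4)(-4t^2 + 14t - 57).
So |(-4t^3 - 2t^2 - t - 3) − 225| = |t + 4|·|-4t^2 + 14t - 57|.
Require δ ≤ 2. Then |t + 4| < 2 gives |t| < 6, and by the triangle inequality |-4t^2 + 14t - 57| ≤ 4·6^2 + 14·6 + 57 = 285.
Hence |(-4t^3 - 2t^2 - t - 3) − 225| ≤ 285|t + 4| < ϵ provided |t + 4| < ϵ/285.
Take δ = min(2, ϵ/285). Then 0 < |t + 4| < δ gives both |t + 4| < 2 and |t + 4| < ϵ/285, so |(-4t^3 - 2t^2 - t - 3) − 225| < ϵ.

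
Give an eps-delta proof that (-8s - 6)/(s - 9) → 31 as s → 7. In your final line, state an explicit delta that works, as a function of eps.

Let eps > 0 be given. We want delta > 0 with 0 < |s − 7| < delta ⇒ |(-8s - 6)/(s - 9) − 31| < eps.
Combining over a common denominator, (-8s - 6)/(s - 9) − 31 = [(-8s - 6)·(-2) − (-62)·(s - 9)] / [(-2)·(s - 9)] = 78(s − 7) / ((-2)(s - 9)).
So |(-8s - 6)/(s - 9) − 31| = 78|s − 7| / (2·|s − 9|).
Require delta ≤ 1, so |s − 9| ≥ |-2| − |s − 7| > 2 − 1 = 1.
Hence |(-8s - 6)/(s - 9) − 31| < 78|s − 7|/(2·1) = 39|s − 7|, which is < eps once |s − 7| < (1/39)eps.
Take delta = min(1, (1/39)eps). Then 0 < |s − 7| < delta forces both bounds, so |(-8s - 6)/(s - 9) − 31| < eps.

delta = min(1, (1/39)eps)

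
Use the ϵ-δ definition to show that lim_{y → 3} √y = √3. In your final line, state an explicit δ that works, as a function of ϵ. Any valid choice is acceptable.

Suppose ϵ > 0. We want δ > 0 such that 0 < |y − 3| < δ implies |√y − √3| < ϵ.
Rationalise: √y − √3 = (y − 3)/(√y + √3), so |√y − √3| = |y − 3|/(√y + √3).
Restrict δ ≤ 3 so that |y − 3| < 3 forces y > 0, and then √y + √3 > √3.
Hence |√y − √3| < |y − 3|/√3, which is < ϵ once |y − 3| < √3·ϵ.
Take δ = min(3, √3·ϵ). If 0 < |y − 3| < δ then y > 0 and |√y − √3| < |y − 3|/√3 < ϵ.

δ = min(3, √3·ϵ)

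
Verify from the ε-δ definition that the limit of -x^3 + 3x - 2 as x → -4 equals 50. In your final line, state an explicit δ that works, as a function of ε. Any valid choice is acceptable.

δ = min(2, ε/73)

Fix ε > 0. We want δ > 0 such that 0 < |x + 4| < δ implies |(-x^3 + 3x - 2) − 50| < ε.
(-x^3 + 3x - 2) − 50 = -x^3 + 3x - 52 = (x + 4)(-x^2 + 4x - 13).
So |(-x^3 + 3x - 2) − 50| = |x + 4|·|-x^2 + 4x - 13|.
Require δ ≤ 2. Then |x + 4| < 2 gives |x| < 6, and by the triangle inequality |-x^2 + 4x - 13| ≤ 6^2 + 4·6 + 13 = 73.
Hence |(-x^3 + 3x - 2) − 50| ≤ 73|x + 4| < ε provided |x + 4| < ε/73.
Choosing δ = min(2, ε/73) ensures both conditions, hence |(-x^3 + 3x - 2) − 50| < ε.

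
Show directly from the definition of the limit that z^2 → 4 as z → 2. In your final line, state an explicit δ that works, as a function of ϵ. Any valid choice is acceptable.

Suppose ϵ > 0. We seek δ > 0 with 0 < |z − 2| < δ ⇒ |z^2 − 4| < ϵ.
Factor: z^2 − 4 = (z − 2)(z + 2), so |z^2 − 4| = |z − 2|·|z + 2|.
Restrict δ ≤ 2. Then |z − 2| < 2 gives |z| < 4, so by the triangle inequality |z + 2| ≤ 4 + 2 = 6.
Hence |z^2 − 4| ≤ 6|z − 2|, which is < ϵ once |z − 2| < ϵ/6.
Take δ = min(2, ϵ/6). If 0 < |z − 2| < δ then both bounds hold and |z^2 − 4| ≤ 6|z − 2| < 6·(ϵ/6) = ϵ.

δ = min(2, ϵ/6)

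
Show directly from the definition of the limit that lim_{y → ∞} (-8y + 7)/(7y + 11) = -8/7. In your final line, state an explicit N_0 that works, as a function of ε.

N_0 = (137/49)/ε

Suppose ε > 0. We seek N_0 > 0 such that y > N_0 implies |(-8y + 7)/(7y + 11) + 8/7| < ε.
(-8y + 7)/(7y + 11) + 8/7 = (7(-8y + 7) − (-8)(7y + 11)) / (7(7y + 11)) = 137/(7(7y + 11)).
For y > 0 we have 7y + 11 > 7y, so |(-8y + 7)/(7y + 11) + 8/7| = 137/(7(7y + 11)) < 137/(7·7y) = (137/49)/y.
Thus |(-8y + 7)/(7y + 11) + 8/7| < ε whenever y > (137/49)/ε.
Take N_0 = (137/49)/ε. If y > N_0 then |(-8y + 7)/(7y + 11) + 8/7| < (137/49)/y < ε.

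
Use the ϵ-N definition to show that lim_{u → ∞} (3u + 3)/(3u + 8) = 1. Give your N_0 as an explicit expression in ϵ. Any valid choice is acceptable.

Let ϵ > 0. We seek N_0 > 0 such that u > N_0 implies |(3u + 3)/(3u + 8) − 1| < ϵ.
(3u + 3)/(3u + 8) − 1 = (3(3u + 3) − 3(3u + 8)) / (3(3u + 8)) = -15/(3(3u + 8)).
For u > 0 we have 3u + 8 > 3u, so |(3u + 3)/(3u + 8) − 1| = 15/(3(3u + 8)) < 15/(3·3u) = (5/3)/u.
Thus |(3u + 3)/(3u + 8) − 1| < ϵ whenever u > (5/3)/ϵ.
Take N_0 = (5/3)/ϵ. If u > N_0 then |(3u + 3)/(3u + 8) − 1| < (5/3)/u < ϵ.

N_0 = (5/3)/ϵ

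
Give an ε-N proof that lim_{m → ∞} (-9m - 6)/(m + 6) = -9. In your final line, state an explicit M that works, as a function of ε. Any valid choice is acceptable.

M = 48/ε

Let ε > 0. For m ≥ 1, |(-9m - 6)/(m + 6) + 9| = |48|/((m + 6)) = 48/((m + 6)).
Since m + 6 ≥ m for m ≥ 1, this is ≤ 48/(m) = 48/m.
So |(-9m - 6)/(m + 6) + 9| < ε whenever m > 48/ε.
Take M = 48/ε. If m > M then |(-9m - 6)/(m + 6) + 9| ≤ 48/m < ε.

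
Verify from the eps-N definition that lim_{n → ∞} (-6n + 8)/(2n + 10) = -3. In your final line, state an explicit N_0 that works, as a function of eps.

Let eps > 0 be given. For n ≥ 1, |(-6n + 8)/(2n + 10) + 3| = |76|/(2(2n + 10)) = 76/(2(2n + 10)).
Since 2n + 10 ≥ 2n for n ≥ 1, this is ≤ 76/(2·2n) = 19/n.
So |(-6n + 8)/(2n + 10) + 3| < eps whenever n > 19/eps.
Take N_0 = 19/eps. If n > N_0 then |(-6n + 8)/(2n + 10) + 3| ≤ 19/n < eps.

N_0 = 19/eps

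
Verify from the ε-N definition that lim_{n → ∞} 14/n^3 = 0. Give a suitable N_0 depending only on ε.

N_0 = (14/ε)^{1/3}

Suppose ε > 0. For n ≥ 1, |14/n^3 − 0| = 14/n^3.
14/n^3 < ε ⇔ n^3 > 14/ε ⇔ n > (14/ε)^{1/3}.
Take N_0 = (14/ε)^{1/3}. Then n > N_0 implies 14/n^3 < ε.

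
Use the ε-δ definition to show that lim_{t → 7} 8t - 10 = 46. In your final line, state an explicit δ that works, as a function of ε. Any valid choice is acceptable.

δ = ε/8

Let ε > 0. We need δ > 0 so that 0 < |t − 7| < δ implies |(8t - 10) − 46| < ε.
Since (8t - 10) − 46 = 8(t − 7), we have |(8t - 10) − 46| = 8|t − 7|.
Thus it suffices that |t − 7| < ε/8.
Choosing δ = ε/8 gives |(8t - 10) − 46| = 8|t − 7| < ε whenever |t − 7| < δ.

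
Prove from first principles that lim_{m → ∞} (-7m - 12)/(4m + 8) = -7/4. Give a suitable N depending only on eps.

Let eps > 0 be given. For m ≥ 1, |(-7m - 12)/(4m + 8) + 7/4| = |8|/(4(4m + 8)) = 8/(4(4m + 8)).
Since 4m + 8 ≥ 4m for m ≥ 1, this is ≤ 8/(4·4m) = (1/2)/m.
So |(-7m - 12)/(4m + 8) + 7/4| < eps whenever m > (1/2)/eps.
Take N = (1/2)/eps. If m > N then |(-7m - 12)/(4m + 8) + 7/4| ≤ (1/2)/m < eps.

N = (1/2)/eps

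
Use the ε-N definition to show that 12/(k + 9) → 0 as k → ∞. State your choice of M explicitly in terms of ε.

M = 12/ε

Fix ε > 0. For k ≥ 1, |12/(k + 9) − 0| = 12/(k + 9) ≤ 12/k.
We need 12/k < ε, i.e. k > 12/ε.
Take M = 12/ε. If k > M then |12/(k + 9)| ≤ 12/k < ε.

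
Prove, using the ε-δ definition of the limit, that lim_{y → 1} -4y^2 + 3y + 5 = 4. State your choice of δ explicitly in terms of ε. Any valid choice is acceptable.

Suppose ε > 0. We want δ > 0 such that 0 < |y − 1| < δ implies |(-4y^2 + 3y + 5) − 4| < ε.
(-4y^2 + 3y + 5) − 4 = -4y^2 + 3y + 1 = (y − 1)(-4y - 1).
So |(-4y^2 + 3y + 5) − 4| = |y − 1|·|-4y - 1|.
Require δ ≤ 1. Then |y − 1| < 1 gives |y| < 2, and by the triangle inequality |-4y - 1| ≤ 4·2 + 1 = 9.
Hence |(-4y^2 + 3y + 5) − 4| ≤ 9|y − 1| < ε provided |y − 1| < ε/9.
Take δ = min(1, ε/9). Then 0 < |y − 1| < δ gives both |y − 1| < 1 and |y − 1| < ε/9, so |(-4y^2 + 3y + 5) − 4| < ε.

δ = min(1, ε/9)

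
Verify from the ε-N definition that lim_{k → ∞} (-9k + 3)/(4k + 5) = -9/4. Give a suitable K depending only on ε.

K = (57/16)/ε

Let ε > 0. For k ≥ 1, |(-9k + 3)/(4k + 5) + 9/4| = |57|/(4(4k + 5)) = 57/(4(4k + 5)).
Since 4k + 5 ≥ 4k for k ≥ 1, this is ≤ 57/(4·4k) = (57/16)/k.
So |(-9k + 3)/(4k + 5) + 9/4| < ε whenever k > (57/16)/ε.
Take K = (57/16)/ε. If k > K then |(-9k + 3)/(4k + 5) + 9/4| ≤ (57/16)/k < ε.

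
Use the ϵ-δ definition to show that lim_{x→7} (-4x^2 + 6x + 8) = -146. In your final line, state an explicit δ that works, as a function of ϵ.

δ = min(2, ϵ/58)

Fix ϵ > 0. We want δ > 0 such that 0 < |x − 7| < δ implies |(-4x^2 + 6x + 8) + 146| < ϵ.
(-4x^2 + 6x + 8) + 146 = -4x^2 + 6x + 154 = (x − 7)(-4x - 22).
So |(-4x^2 + 6x + 8) + 146| = |x − 7|·|-4x - 22|.
Require δ ≤ 2. Then |x − 7| < 2 gives |x| < 9, and by the triangle inequality |-4x - 22| ≤ 4·9 + 22 = 58.
Hence |(-4x^2 + 6x + 8) + 146| ≤ 58|x − 7| < ϵ provided |x − 7| < ϵ/58.
Take δ = min(2, ϵ/58). Then 0 < |x − 7| < δ gives both |x − 7| < 2 and |x − 7| < ϵ/58, so |(-4x^2 + 6x + 8) + 146| < ϵ.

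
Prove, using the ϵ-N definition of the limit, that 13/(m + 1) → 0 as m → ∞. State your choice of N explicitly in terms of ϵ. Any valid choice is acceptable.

Let ϵ > 0 be given. For m ≥ 1, |13/(m + 1) − 0| = 13/(m + 1) ≤ 13/m.
We need 13/m < ϵ, i.e. m > 13/ϵ.
Take N = 13/ϵ. If m > N then |13/(m + 1)| ≤ 13/m < ϵ.

N = 13/ϵ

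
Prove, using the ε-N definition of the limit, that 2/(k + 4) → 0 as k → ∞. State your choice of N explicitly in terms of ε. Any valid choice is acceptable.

Suppose ε > 0. For k ≥ 1, |2/(k + 4) − 0| = 2/(k + 4) ≤ 2/k.
We need 2/k < ε, i.e. k > 2/ε.
Take N = 2/ε. If k > N then |2/(k + 4)| ≤ 2/k < ε.

N = 2/ε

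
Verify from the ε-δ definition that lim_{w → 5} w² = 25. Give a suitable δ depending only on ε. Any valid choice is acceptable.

δ = min(1, ε/11)

Let ε > 0. We seek δ > 0 with 0 < |w − 5| < δ ⇒ |w² − 25| < ε.
Factor: w² − 25 = (w − 5)(w + 5), so |w² − 25| = |w − 5|·|w + 5|.
Restrict δ ≤ 1. Then |w − 5| < 1 gives |w| < 6, so by the triangle inequality |w + 5| ≤ 6 + 5 = 11.
Hence |w² − 25| ≤ 11|w − 5|, which is < ε once |w − 5| < ε/11.
Take δ = min(1, ε/11). If 0 < |w − 5| < δ then both bounds hold and |w² − 25| ≤ 11|w − 5| < 11·(ε/11) = ε.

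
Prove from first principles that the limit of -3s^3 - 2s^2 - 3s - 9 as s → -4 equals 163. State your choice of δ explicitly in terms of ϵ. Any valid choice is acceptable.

δ = min(1, ϵ/168)

Suppose ϵ > 0. We want δ > 0 such that 0 < |s + 4| < δ implies |(-3s^3 - 2s^2 - 3s - 9) − 163| < ϵ.
(-3s^3 - 2s^2 - 3s - 9) − 163 = -3s^3 - 2s^2 - 3s - 172 = (s + 4)(-3s^2 + 10s - 43).
So |(-3s^3 - 2s^2 - 3s - 9) − 163| = |s + 4|·|-3s^2 + 10s - 43|.
Assume first that |s + 4| < 1, so |s| < 5. Then |-3s^2 + 10s - 43| ≤ 3·5^2 + 10·5 + 43 = 168.
Hence |(-3s^3 - 2s^2 - 3s - 9) − 163| ≤ 168|s + 4| < ϵ provided |s + 4| < ϵ/168.
Choosing δ = min(1, ϵ/168) ensures both conditions, hence |(-3s^3 - 2s^2 - 3s - 9) − 163| < ϵ.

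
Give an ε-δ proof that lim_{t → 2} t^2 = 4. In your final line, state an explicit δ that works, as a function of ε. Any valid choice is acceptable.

δ = min(1, ε/5)

Let ε > 0. We seek δ > 0 with 0 < |t − 2| < δ ⇒ |t^2 − 4| < ε.
Factor: t^2 − 4 = (t − 2)(t + 2), so |t^2 − 4| = |t − 2|·|t + 2|.
Impose δ ≤ 1 so that |t| < 3; then |t + 2| ≤ 5.
Hence |t^2 − 4| ≤ 5|t − 2|, which is < ε once |t − 2| < ε/5.
Take δ = min(1, ε/5). If 0 < |t − 2| < δ then both bounds hold and |t^2 − 4| ≤ 5|t − 2| < 5·(ε/5) = ε.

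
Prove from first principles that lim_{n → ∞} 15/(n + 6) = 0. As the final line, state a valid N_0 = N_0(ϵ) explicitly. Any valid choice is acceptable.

Suppose ϵ > 0. For n ≥ 1, |15/(n + 6) − 0| = 15/(n + 6) ≤ 15/n.
We need 15/n < ϵ, i.e. n > 15/ϵ.
Take N_0 = 15/ϵ. If n > N_0 then |15/(n + 6)| ≤ 15/n < ϵ.

N_0 = 15/ϵ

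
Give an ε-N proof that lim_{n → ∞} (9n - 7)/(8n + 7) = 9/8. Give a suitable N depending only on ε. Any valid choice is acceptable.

N = (119/64)/ε

Suppose ε > 0. For n ≥ 1, |(9n - 7)/(8n + 7) − (9/8)| = |-119|/(8(8n + 7)) = 119/(8(8n + 7)).
Since 8n + 7 ≥ 8n for n ≥ 1, this is ≤ 119/(8·8n) = (119/64)/n.
So |(9n - 7)/(8n + 7) − (9/8)| < ε whenever n > (119/64)/ε.
Take N = (119/64)/ε. If n > N then |(9n - 7)/(8n + 7) − (9/8)| ≤ (119/64)/n < ε.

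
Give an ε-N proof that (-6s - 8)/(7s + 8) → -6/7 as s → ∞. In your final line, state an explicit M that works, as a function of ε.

M = (8/49)/ε

Let ε > 0. We seek M > 0 such that s > M implies |(-6s - 8)/(7s + 8) + 6/7| < ε.
(-6s - 8)/(7s + 8) + 6/7 = (7(-6s - 8) − (-6)(7s + 8)) / (7(7s + 8)) = -8/(7(7s + 8)).
For s > 0 we have 7s + 8 > 7s, so |(-6s - 8)/(7s + 8) + 6/7| = 8/(7(7s + 8)) < 8/(7·7s) = (8/49)/s.
Thus |(-6s - 8)/(7s + 8) + 6/7| < ε whenever s > (8/49)/ε.
Take M = (8/49)/ε. If s > M then |(-6s - 8)/(7s + 8) + 6/7| < (8/49)/s < ε.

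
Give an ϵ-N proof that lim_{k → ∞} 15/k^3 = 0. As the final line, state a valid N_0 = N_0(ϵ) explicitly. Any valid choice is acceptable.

Let ϵ > 0 be given. For k ≥ 1, |15/k^3 − 0| = 15/k^3.
15/k^3 < ϵ ⇔ k^3 > 15/ϵ ⇔ k > (15/ϵ)^{1/3}.
Take N_0 = (15/ϵ)^{1/3}. Then k > N_0 implies 15/k^3 < ϵ.

N_0 = (15/ϵ)^{1/3}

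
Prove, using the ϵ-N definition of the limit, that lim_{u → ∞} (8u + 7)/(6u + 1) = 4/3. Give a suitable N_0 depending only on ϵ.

Let ϵ > 0 be given. We seek N_0 > 0 such that u > N_0 implies |(8u + 7)/(6u + 1) − (4/3)| < ϵ.
(8u + 7)/(6u + 1) − (4/3) = (6(8u + 7) − 8(6u + 1)) / (6(6u + 1)) = 34/(6(6u + 1)).
For u > 0 we have 6u + 1 > 6u, so |(8u + 7)/(6u + 1) − (4/3)| = 34/(6(6u + 1)) < 34/(6·6u) = (17/18)/u.
Thus |(8u + 7)/(6u + 1) − (4/3)| < ϵ whenever u > (17/18)/ϵ.
Take N_0 = (17/18)/ϵ. If u > N_0 then |(8u + 7)/(6u + 1) − (4/3)| < (17/18)/u < ϵ.

N_0 = (17/18)/ϵ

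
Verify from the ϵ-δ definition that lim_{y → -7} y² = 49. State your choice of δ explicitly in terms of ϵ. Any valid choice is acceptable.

Fix ϵ > 0. We seek δ > 0 with 0 < |y + 7| < δ ⇒ |y² − 49| < ϵ.
Factor: y² − 49 = (y + 7)(y - 7), so |y² − 49| = |y + 7|·|y - 7|.
Restrict δ ≤ 1. Then |y + 7| < 1 gives |y| < 8, so by the triangle inequality |y - 7| ≤ 8 + 7 = 15.
Hence |y² − 49| ≤ 15|y + 7|, which is < ϵ once |y + 7| < ϵ/15.
Take δ = min(1, ϵ/15). If 0 < |y + 7| < δ then both bounds hold and |y² − 49| ≤ 15|y + 7| < 15·(ϵ/15) = ϵ.

δ = min(1, ϵ/15)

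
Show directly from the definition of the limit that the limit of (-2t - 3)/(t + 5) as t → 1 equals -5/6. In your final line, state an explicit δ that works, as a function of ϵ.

δ = min(3, (18/7)ϵ)

Suppose ϵ > 0. We want δ > 0 with 0 < |t − 1| < δ ⇒ |(-2t - 3)/(t + 5) + 5/6| < ϵ.
Combining over a common denominator, (-2t - 3)/(t + 5) + 5/6 = [(-2t - 3)·6 − (-5)·(t + 5)] / [6·(t + 5)] = -7(t − 1) / (6(t + 5)).
So |(-2t - 3)/(t + 5) + 5/6| = 7|t − 1| / (6·|t + 5|).
Require δ ≤ 3, so |t + 5| ≥ |6| − |t − 1| > 6 − 3 = 3.
Hence |(-2t - 3)/(t + 5) + 5/6| < 7|t − 1|/(6·3) = (7/18)|t − 1|, which is < ϵ once |t − 1| < (18/7)ϵ.
Take δ = min(3, (18/7)ϵ). Then 0 < |t − 1| < δ forces both bounds, so |(-2t - 3)/(t + 5) + 5/6| < ϵ.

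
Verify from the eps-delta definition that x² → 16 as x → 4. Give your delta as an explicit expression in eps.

delta = min(2, eps/10)

Let eps > 0 be given. We seek delta > 0 with 0 < |x − 4| < delta ⇒ |x² − 16| < eps.
Factor: x² − 16 = (x − 4)(x + 4), so |x² − 16| = |x − 4|·|x + 4|.
Restrict delta ≤ 2. Then |x − 4| < 2 gives |x| < 6, so by the triangle inequality |x + 4| ≤ 6 + 4 = 10.
Hence |x² − 16| ≤ 10|x − 4|, which is < eps once |x − 4| < eps/10.
Take delta = min(2, eps/10). If 0 < |x − 4| < delta then both bounds hold and |x² − 16| ≤ 10|x − 4| < 10·(eps/10) = eps.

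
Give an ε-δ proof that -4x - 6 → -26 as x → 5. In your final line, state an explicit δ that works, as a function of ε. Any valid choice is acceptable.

Let ε > 0. We need δ > 0 so that 0 < |x − 5| < δ implies |(-4x - 6) + 26| < ε.
Since (-4x - 6) + 26 = -4(x − 5), we have |(-4x - 6) + 26| = 4|x − 5|.
Thus it suffices that |x − 5| < ε/4.
Take δ = ε/4. If 0 < |x − 5| < δ then |(-4x - 6) + 26| = 4|x − 5| < 4·(ε/4) = ε.

δ = ε/4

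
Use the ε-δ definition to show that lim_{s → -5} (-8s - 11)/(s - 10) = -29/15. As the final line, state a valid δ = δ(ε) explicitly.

δ = min(15/2, (225/182)ε)

Suppose ε > 0. We want δ > 0 with 0 < |s + 5| < δ ⇒ |(-8s - 11)/(s - 10) + 29/15| < ε.
Combining over a common denominator, (-8s - 11)/(s - 10) + 29/15 = [(-8s - 11)·(-15) − 29·(s - 10)] / [(-15)·(s - 10)] = 91(s + 5) / ((-15)(s - 10)).
So |(-8s - 11)/(s - 10) + 29/15| = 91|s + 5| / (15·|s − 10|).
Require δ ≤ 15/2, so |s − 10| ≥ |-15| − |s + 5| > 15 − 15/2 = 15/2.
Hence |(-8s - 11)/(s - 10) + 29/15| < 91|s + 5|/(15·(15/2)) = (182/225)|s + 5|, which is < ε once |s + 5| < (225/182)ε.
Take δ = min(15/2, (225/182)ε). Then 0 < |s + 5| < δ forces both bounds, so |(-8s - 11)/(s - 10) + 29/15| < ε.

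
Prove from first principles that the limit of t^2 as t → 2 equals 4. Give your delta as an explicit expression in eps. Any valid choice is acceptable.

Let eps > 0 be given. We seek delta > 0 with 0 < |t − 2| < delta ⇒ |t^2 − 4| < eps.
Factor: t^2 − 4 = (t − 2)(t + 2), so |t^2 − 4| = |t − 2|·|t + 2|.
Restrict delta ≤ 2. Then |t − 2| < 2 gives |t| < 4, so by the triangle inequality |t + 2| ≤ 4 + 2 = 6.
Hence |t^2 − 4| ≤ 6|t − 2|, which is < eps once |t − 2| < eps/6.
Take delta = min(2, eps/6). If 0 < |t − 2| < delta then both bounds hold and |t^2 − 4| ≤ 6|t − 2| < 6·(eps/6) = eps.

delta = min(2, eps/6)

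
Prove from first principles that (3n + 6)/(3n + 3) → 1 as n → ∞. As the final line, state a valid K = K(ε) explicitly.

K = 1/ε

Suppose ε > 0. For n ≥ 1, |(3n + 6)/(3n + 3) − 1| = |9|/(3(3n + 3)) = 9/(3(3n + 3)).
Since 3n + 3 ≥ 3n for n ≥ 1, this is ≤ 9/(3·3n) = 1/n.
So |(3n + 6)/(3n + 3) − 1| < ε whenever n > 1/ε.
Take K = 1/ε. If n > K then |(3n + 6)/(3n + 3) − 1| ≤ 1/n < ε.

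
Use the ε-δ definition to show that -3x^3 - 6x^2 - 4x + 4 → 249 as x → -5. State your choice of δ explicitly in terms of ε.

Let ε > 0 be given. We want δ > 0 such that 0 < |x + 5| < δ implies |(-3x^3 - 6x^2 - 4x + 4) − 249| < ε.
(-3x^3 - 6x^2 - 4x + 4) − 249 = -3x^3 - 6x^2 - 4x - 245 = (x + 5)(-3x^2 + 9x - 49).
So |(-3x^3 - 6x^2 - 4x + 4) − 249| = |x + 5|·|-3x^2 + 9x - 49|.
Assume first that |x + 5| < 2, so |x| < 7. Then |-3x^2 + 9x - 49| ≤ 3·7^2 + 9·7 + 49 = 259.
Hence |(-3x^3 - 6x^2 - 4x + 4) − 249| ≤ 259|x + 5| < ε provided |x + 5| < ε/259.
Choosing δ = min(2, ε/259) ensures both conditions, hence |(-3x^3 - 6x^2 - 4x + 4) − 249| < ε.

δ = min(2, ε/259)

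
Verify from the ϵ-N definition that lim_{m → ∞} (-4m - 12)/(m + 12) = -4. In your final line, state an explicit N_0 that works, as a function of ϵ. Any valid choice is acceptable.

Let ϵ > 0 be given. For m ≥ 1, |(-4m - 12)/(m + 12) + 4| = |36|/((m + 12)) = 36/((m + 12)).
Since m + 12 ≥ m for m ≥ 1, this is ≤ 36/(m) = 36/m.
So |(-4m - 12)/(m + 12) + 4| < ϵ whenever m > 36/ϵ.
Take N_0 = 36/ϵ. If m > N_0 then |(-4m - 12)/(m + 12) + 4| ≤ 36/m < ϵ.

N_0 = 36/ϵ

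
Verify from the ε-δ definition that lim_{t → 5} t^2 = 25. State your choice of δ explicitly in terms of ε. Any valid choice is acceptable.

δ = min(2, ε/12)

Let ε > 0 be given. We seek δ > 0 with 0 < |t − 5| < δ ⇒ |t^2 − 25| < ε.
Factor: t^2 − 25 = (t − 5)(t + 5), so |t^2 − 25| = |t − 5|·|t + 5|.
Impose δ ≤ 2 so that |t| < 7; then |t + 5| ≤ 12.
Hence |t^2 − 25| ≤ 12|t − 5|, which is < ε once |t − 5| < ε/12.
Take δ = min(2, ε/12). If 0 < |t − 5| < δ then both bounds hold and |t^2 − 25| ≤ 12|t − 5| < 12·(ε/12) = ε.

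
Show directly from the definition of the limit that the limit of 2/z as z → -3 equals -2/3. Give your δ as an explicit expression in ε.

δ = min(3/2, (9/4)ε)

Let ε > 0 be given. We seek δ > 0 such that 0 < |z + 3| < δ implies |2/z + 2/3| < ε.
|2/z + 2/3| = 2·|-3 − z|/(3·|z|) = 2|z + 3|/(3|z|).
Require δ ≤ 3/2 so that |z| > 3 − 3/2 = 3/2, hence 3|z| > 9/2.
Then |2/z + 2/3| < 2|z + 3|/(9/2), which is < ε when |z + 3| < (9/4)ε.
Take δ = min(3/2, (9/4)ε). Then 0 < |z + 3| < δ gives both |z + 3| < 3/2 and |z + 3| < (9/4)ε, so |2/z + 2/3| < ε.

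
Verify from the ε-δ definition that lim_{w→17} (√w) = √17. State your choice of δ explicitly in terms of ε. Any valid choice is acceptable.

Fix ε > 0. We want δ > 0 such that 0 < |w − 17| < δ implies |√w − √17| < ε.
Multiplying by the conjugate, |√w − √17| = |w − 17|/(√w + √17).
Restrict δ ≤ 17 so that |w − 17| < 17 forces w > 0, and then √w + √17 > √17.
Hence |√w − √17| < |w − 17|/√17, which is < ε once |w − 17| < √17·ε.
Take δ = min(17, √17·ε). If 0 < |w − 17| < δ then w > 0 and |√w − √17| < |w − 17|/√17 < ε.

δ = min(17, √17·ε)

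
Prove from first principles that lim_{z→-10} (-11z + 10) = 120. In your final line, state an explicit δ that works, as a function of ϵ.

Suppose ϵ > 0. We need δ > 0 so that 0 < |z + 10| < δ implies |(-11z + 10) − 120| < ϵ.
Since (-11z + 10) − 120 = -11(z + 10), we have |(-11z + 10) − 120| = 11|z + 10|.
So 11|z + 10| < ϵ exactly when |z + 10| < ϵ/11.
Choosing δ = ϵ/11 gives |(-11z + 10) − 120| = 11|z + 10| < ϵ whenever |z + 10| < δ.

δ = ϵ/11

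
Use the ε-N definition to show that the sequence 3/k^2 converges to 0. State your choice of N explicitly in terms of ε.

Let ε > 0 be given. For k ≥ 1, |3/k^2 − 0| = 3/k^2.
3/k^2 < ε ⇔ k^2 > 3/ε ⇔ k > (3/ε)^{1/2}.
Take N = (3/ε)^{1/2}. Then k > N implies 3/k^2 < ε.

N = (3/ε)^{1/2}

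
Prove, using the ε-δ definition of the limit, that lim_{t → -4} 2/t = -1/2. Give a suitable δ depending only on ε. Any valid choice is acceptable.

δ = min(2, 4ε)

Fix ε > 0. We seek δ > 0 such that 0 < |t + 4| < δ implies |2/t + 1/2| < ε.
|2/t + 1/2| = 2·|-4 − t|/(4·|t|) = 2|t + 4|/(4|t|).
Restrict δ ≤ 2. Then |t + 4| < 2 gives |t| > 2, so 4|t| > 8.
Then |2/t + 1/2| < 2|t + 4|/8, which is < ε when |t + 4| < 4ε.
Take δ = min(2, 4ε). Then 0 < |t + 4| < δ gives both |t + 4| < 2 and |t + 4| < 4ε, so |2/t + 1/2| < ε.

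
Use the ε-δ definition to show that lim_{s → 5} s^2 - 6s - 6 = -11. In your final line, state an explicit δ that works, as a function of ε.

δ = min(1, ε/7)

Let ε > 0. We want δ > 0 such that 0 < |s − 5| < δ implies |(s^2 - 6s - 6) + 11| < ε.
(s^2 - 6s - 6) + 11 = s^2 - 6s + 5 = (s − 5)(s - 1).
So |(s^2 - 6s - 6) + 11| = |s − 5|·|s - 1|.
Assume first that |s − 5| < 1, so |s| < 6. Then |s - 1| ≤ 6 + 1 = 7.
Hence |(s^2 - 6s - 6) + 11| ≤ 7|s − 5| < ε provided |s − 5| < ε/7.
Take δ = min(1, ε/7). Then 0 < |s − 5| < δ gives both |s − 5| < 1 and |s − 5| < ε/7, so |(s^2 - 6s - 6) + 11| < ε.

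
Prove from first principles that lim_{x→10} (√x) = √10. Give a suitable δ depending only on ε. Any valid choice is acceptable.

Suppose ε > 0. We want δ > 0 such that 0 < |x − 10| < δ implies |√x − √10| < ε.
Rationalise: √x − √10 = (x − 10)/(√x + √10), so |√x − √10| = |x − 10|/(√x + √10).
Restrict δ ≤ 10 so that |x − 10| < 10 forces x > 0, and then √x + √10 > √10.
Hence |√x − √10| < |x − 10|/√10, which is < ε once |x − 10| < √10·ε.
Take δ = min(10, √10·ε). If 0 < |x − 10| < δ then x > 0 and |√x − √10| < |x − 10|/√10 < ε.

δ = min(10, √10·ε)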